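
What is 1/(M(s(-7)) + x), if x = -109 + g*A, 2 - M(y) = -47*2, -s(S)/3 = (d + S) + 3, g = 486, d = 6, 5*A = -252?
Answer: -5/122537 ≈ -4.0804e-5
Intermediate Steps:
A = -252/5 (A = (1/5)*(-252) = -252/5 ≈ -50.400)
s(S) = -27 - 3*S (s(S) = -3*((6 + S) + 3) = -3*(9 + S) = -27 - 3*S)
M(y) = 96 (M(y) = 2 - (-47)*2 = 2 - 1*(-94) = 2 + 94 = 96)
x = -123017/5 (x = -109 + 486*(-252/5) = -109 - 122472/5 = -123017/5 ≈ -24603.)
1/(M(s(-7)) + x) = 1/(96 - 123017/5) = 1/(-122537/5) = -5/122537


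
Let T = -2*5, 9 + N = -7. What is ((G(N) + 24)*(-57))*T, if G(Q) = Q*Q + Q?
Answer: 150480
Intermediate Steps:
N = -16 (N = -9 - 7 = -16)
T = -10
G(Q) = Q + Q**2 (G(Q) = Q**2 + Q = Q + Q**2)
((G(N) + 24)*(-57))*T = ((-16*(1 - 16) + 24)*(-57))*(-10) = ((-16*(-15) + 24)*(-57))*(-10) = ((240 + 24)*(-57))*(-10) = (264*(-57))*(-10) = -15048*(-10) = 150480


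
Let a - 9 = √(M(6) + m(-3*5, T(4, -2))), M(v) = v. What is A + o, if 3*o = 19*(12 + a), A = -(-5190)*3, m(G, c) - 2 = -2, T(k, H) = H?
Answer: 15703 + 19*√6/3 ≈ 15719.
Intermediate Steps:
m(G, c) = 0 (m(G, c) = 2 - 2 = 0)
a = 9 + √6 (a = 9 + √(6 + 0) = 9 + √6 ≈ 11.449)
A = 15570 (A = -1038*(-15) = 15570)
o = 133 + 19*√6/3 (o = (19*(12 + (9 + √6)))/3 = (19*(21 + √6))/3 = (399 + 19*√6)/3 = 133 + 19*√6/3 ≈ 148.51)
A + o = 15570 + (133 + 19*√6/3) = 15703 + 19*√6/3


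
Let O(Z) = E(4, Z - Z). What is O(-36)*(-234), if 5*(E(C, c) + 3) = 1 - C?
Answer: 4212/5 ≈ 842.40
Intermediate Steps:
E(C, c) = -14/5 - C/5 (E(C, c) = -3 + (1 - C)/5 = -3 + (⅕ - C/5) = -14/5 - C/5)
O(Z) = -18/5 (O(Z) = -14/5 - ⅕*4 = -14/5 - ⅘ = -18/5)
O(-36)*(-234) = -18/5*(-234) = 4212/5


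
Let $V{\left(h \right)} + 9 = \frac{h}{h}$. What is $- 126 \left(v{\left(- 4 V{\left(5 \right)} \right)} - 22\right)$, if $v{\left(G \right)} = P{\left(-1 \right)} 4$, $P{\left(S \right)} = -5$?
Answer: $5292$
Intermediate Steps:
$V{\left(h \right)} = -8$ ($V{\left(h \right)} = -9 + \frac{h}{h} = -9 + 1 = -8$)
$v{\left(G \right)} = -20$ ($v{\left(G \right)} = \left(-5\right) 4 = -20$)
$- 126 \left(v{\left(- 4 V{\left(5 \right)} \right)} - 22\right) = - 126 \left(-20 - 22\right) = \left(-126\right) \left(-42\right) = 5292$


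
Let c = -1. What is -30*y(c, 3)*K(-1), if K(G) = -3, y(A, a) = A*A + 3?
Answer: 360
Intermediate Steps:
y(A, a) = 3 + A² (y(A, a) = A² + 3 = 3 + A²)
-30*y(c, 3)*K(-1) = -30*(3 + (-1)²)*(-3) = -30*(3 + 1)*(-3) = -30*4*(-3) = -120*(-3) = -1*(-360) = 360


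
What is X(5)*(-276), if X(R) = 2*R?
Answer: -2760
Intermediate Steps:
X(5)*(-276) = (2*5)*(-276) = 10*(-276) = -2760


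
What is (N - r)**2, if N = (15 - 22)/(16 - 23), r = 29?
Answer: 784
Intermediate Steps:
N = 1 (N = -7/(-7) = -7*(-1/7) = 1)
(N - r)**2 = (1 - 1*29)**2 = (1 - 29)**2 = (-28)**2 = 784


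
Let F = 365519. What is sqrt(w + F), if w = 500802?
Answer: sqrt(866321) ≈ 930.76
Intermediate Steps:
sqrt(w + F) = sqrt(500802 + 365519) = sqrt(866321)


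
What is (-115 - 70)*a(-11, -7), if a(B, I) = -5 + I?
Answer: 2220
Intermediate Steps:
(-115 - 70)*a(-11, -7) = (-115 - 70)*(-5 - 7) = -185*(-12) = 2220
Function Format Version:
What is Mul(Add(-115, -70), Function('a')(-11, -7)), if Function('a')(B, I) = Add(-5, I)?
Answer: 2220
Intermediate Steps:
Mul(Add(-115, -70), Function('a')(-11, -7)) = Mul(Add(-115, -70), Add(-5, -7)) = Mul(-185, -12) = 2220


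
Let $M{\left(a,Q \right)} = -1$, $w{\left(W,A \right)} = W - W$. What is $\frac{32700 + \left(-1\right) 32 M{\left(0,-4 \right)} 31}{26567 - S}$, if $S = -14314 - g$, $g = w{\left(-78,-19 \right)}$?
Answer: $\frac{33692}{40881} \approx 0.82415$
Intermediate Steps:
$w{\left(W,A \right)} = 0$
$g = 0$
$S = -14314$ ($S = -14314 - 0 = -14314 + 0 = -14314$)
$\frac{32700 + \left(-1\right) 32 M{\left(0,-4 \right)} 31}{26567 - S} = \frac{32700 + \left(-1\right) 32 \left(-1\right) 31}{26567 - -14314} = \frac{32700 + \left(-32\right) \left(-1\right) 31}{26567 + 14314} = \frac{32700 + 32 \cdot 31}{40881} = \left(32700 + 992\right) \frac{1}{40881} = 33692 \cdot \frac{1}{40881} = \frac{33692}{40881}$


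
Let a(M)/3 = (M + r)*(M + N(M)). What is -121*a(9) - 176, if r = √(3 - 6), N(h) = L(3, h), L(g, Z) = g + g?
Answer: -49181 - 5445*I*√3 ≈ -49181.0 - 9431.0*I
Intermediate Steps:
L(g, Z) = 2*g
N(h) = 6 (N(h) = 2*3 = 6)
r = I*√3 (r = √(-3) = I*√3 ≈ 1.732*I)
a(M) = 3*(6 + M)*(M + I*√3) (a(M) = 3*((M + I*√3)*(M + 6)) = 3*((M + I*√3)*(6 + M)) = 3*((6 + M)*(M + I*√3)) = 3*(6 + M)*(M + I*√3))
-121*a(9) - 176 = -121*(3*9² + 18*9 + 18*I*√3 + 3*I*9*√3) - 176 = -121*(3*81 + 162 + 18*I*√3 + 27*I*√3) - 176 = -121*(243 + 162 + 18*I*√3 + 27*I*√3) - 176 = -121*(405 + 45*I*√3) - 176 = (-49005 - 5445*I*√3) - 176 = -49181 - 5445*I*√3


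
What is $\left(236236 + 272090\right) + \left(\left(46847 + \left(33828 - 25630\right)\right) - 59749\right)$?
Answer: $503622$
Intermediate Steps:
$\left(236236 + 272090\right) + \left(\left(46847 + \left(33828 - 25630\right)\right) - 59749\right) = 508326 + \left(\left(46847 + \left(33828 - 25630\right)\right) - 59749\right) = 508326 + \left(\left(46847 + 8198\right) - 59749\right) = 508326 + \left(55045 - 59749\right) = 508326 - 4704 = 503622$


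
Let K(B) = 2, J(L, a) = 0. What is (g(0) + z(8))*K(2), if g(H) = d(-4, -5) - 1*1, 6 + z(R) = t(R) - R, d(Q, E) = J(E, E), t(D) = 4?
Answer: -22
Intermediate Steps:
d(Q, E) = 0
z(R) = -2 - R (z(R) = -6 + (4 - R) = -2 - R)
g(H) = -1 (g(H) = 0 - 1*1 = 0 - 1 = -1)
(g(0) + z(8))*K(2) = (-1 + (-2 - 1*8))*2 = (-1 + (-2 - 8))*2 = (-1 - 10)*2 = -11*2 = -22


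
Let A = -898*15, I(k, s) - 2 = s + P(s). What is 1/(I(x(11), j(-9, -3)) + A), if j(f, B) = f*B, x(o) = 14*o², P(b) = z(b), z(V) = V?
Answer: -1/13414 ≈ -7.4549e-5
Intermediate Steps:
P(b) = b
j(f, B) = B*f
I(k, s) = 2 + 2*s (I(k, s) = 2 + (s + s) = 2 + 2*s)
A = -13470
1/(I(x(11), j(-9, -3)) + A) = 1/((2 + 2*(-3*(-9))) - 13470) = 1/((2 + 2*27) - 13470) = 1/((2 + 54) - 13470) = 1/(56 - 13470) = 1/(-13414) = -1/13414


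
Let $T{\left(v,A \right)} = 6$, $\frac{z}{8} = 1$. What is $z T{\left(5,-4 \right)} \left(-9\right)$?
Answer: $-432$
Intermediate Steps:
$z = 8$ ($z = 8 \cdot 1 = 8$)
$z T{\left(5,-4 \right)} \left(-9\right) = 8 \cdot 6 \left(-9\right) = 48 \left(-9\right) = -432$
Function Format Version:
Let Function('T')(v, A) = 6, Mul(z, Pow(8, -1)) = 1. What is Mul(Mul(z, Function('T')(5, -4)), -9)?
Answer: -432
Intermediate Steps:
z = 8 (z = Mul(8, 1) = 8)
Mul(Mul(z, Function('T')(5, -4)), -9) = Mul(Mul(8, 6), -9) = Mul(48, -9) = -432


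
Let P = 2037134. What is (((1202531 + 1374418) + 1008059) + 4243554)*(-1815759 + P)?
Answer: 1733047912750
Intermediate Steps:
(((1202531 + 1374418) + 1008059) + 4243554)*(-1815759 + P) = (((1202531 + 1374418) + 1008059) + 4243554)*(-1815759 + 2037134) = ((2576949 + 1008059) + 4243554)*221375 = (3585008 + 4243554)*221375 = 7828562*221375 = 1733047912750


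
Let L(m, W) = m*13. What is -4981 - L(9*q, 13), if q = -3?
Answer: -4630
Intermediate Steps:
L(m, W) = 13*m
-4981 - L(9*q, 13) = -4981 - 13*9*(-3) = -4981 - 13*(-27) = -4981 - 1*(-351) = -4981 + 351 = -4630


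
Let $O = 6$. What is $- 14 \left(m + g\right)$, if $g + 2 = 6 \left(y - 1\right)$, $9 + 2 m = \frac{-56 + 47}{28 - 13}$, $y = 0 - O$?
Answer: $\frac{3416}{5} \approx 683.2$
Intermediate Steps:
$y = -6$ ($y = 0 - 6 = -6$)
$m = - \frac{24}{5}$ ($m = - \frac{9}{2} + \frac{\left(-56 + 47\right) \frac{1}{28 - 13}}{2} = - \frac{9}{2} + \frac{\left(-9\right) \frac{1}{15}}{2} = - \frac{9}{2} + \frac{1}{2} \left(- \frac{3}{5}\right) = - \frac{9}{2} - \frac{3}{10} = - \frac{24}{5} \approx -4.8$)
$g = -44$ ($g = -2 + 6 \left(-6 - 1\right) = -2 + 6 \left(-7\right) = -2 - 42 = -44$)
$- 14 \left(m + g\right) = - 14 \left(- \frac{24}{5} - 44\right) = \left(-14\right) \left(- \frac{244}{5}\right) = \frac{3416}{5}$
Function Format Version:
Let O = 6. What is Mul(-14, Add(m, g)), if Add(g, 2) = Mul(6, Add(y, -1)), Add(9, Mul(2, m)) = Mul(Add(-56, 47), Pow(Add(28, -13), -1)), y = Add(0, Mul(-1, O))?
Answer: Rational(3416, 5) ≈ 683.20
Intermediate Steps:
y = -6 (y = Add(0, Mul(-1, 6)) = Add(0, -6) = -6)
m = Rational(-24, 5) (m = Add(Rational(-9, 2), Mul(Rational(1, 2), Mul(Add(-56, 47), Pow(Add(28, -13), -1)))) = Add(Rational(-9, 2), Mul(Rational(1, 2), Mul(-9, Pow(15, -1)))) = Add(Rational(-9, 2), Mul(Rational(1, 2), Mul(-9, Rational(1, 15)))) = Add(Rational(-9, 2), Mul(Rational(1, 2), Rational(-3, 5))) = Add(Rational(-9, 2), Rational(-3, 10)) = Rational(-24, 5) ≈ -4.8000)
g = -44 (g = Add(-2, Mul(6, Add(-6, -1))) = Add(-2, Mul(6, -7)) = Add(-2, -42) = -44)
Mul(-14, Add(m, g)) = Mul(-14, Add(Rational(-24, 5), -44)) = Mul(-14, Rational(-244, 5)) = Rational(3416, 5)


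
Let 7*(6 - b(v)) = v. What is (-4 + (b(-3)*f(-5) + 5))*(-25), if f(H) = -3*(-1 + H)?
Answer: -20425/7 ≈ -2917.9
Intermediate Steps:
b(v) = 6 - v/7
f(H) = 3 - 3*H
(-4 + (b(-3)*f(-5) + 5))*(-25) = (-4 + ((6 - ⅐*(-3))*(3 - 3*(-5)) + 5))*(-25) = (-4 + ((6 + 3/7)*(3 + 15) + 5))*(-25) = (-4 + ((45/7)*18 + 5))*(-25) = (-4 + (810/7 + 5))*(-25) = (-4 + 845/7)*(-25) = (817/7)*(-25) = -20425/7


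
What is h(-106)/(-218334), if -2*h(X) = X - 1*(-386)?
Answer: 70/109167 ≈ 0.00064122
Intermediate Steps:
h(X) = -193 - X/2 (h(X) = -(X - 1*(-386))/2 = -(X + 386)/2 = -(386 + X)/2 = -193 - X/2)
h(-106)/(-218334) = (-193 - ½*(-106))/(-218334) = (-193 + 53)*(-1/218334) = -140*(-1/218334) = 70/109167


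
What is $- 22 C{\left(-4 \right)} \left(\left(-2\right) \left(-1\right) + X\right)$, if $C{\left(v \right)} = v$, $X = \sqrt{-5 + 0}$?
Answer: $176 + 88 i \sqrt{5} \approx 176.0 + 196.77 i$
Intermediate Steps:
$X = i \sqrt{5}$ ($X = \sqrt{-5} = i \sqrt{5} \approx 2.2361 i$)
$- 22 C{\left(-4 \right)} \left(\left(-2\right) \left(-1\right) + X\right) = \left(-22\right) \left(-4\right) \left(\left(-2\right) \left(-1\right) + i \sqrt{5}\right) = 88 \left(2 + i \sqrt{5}\right) = 176 + 88 i \sqrt{5}$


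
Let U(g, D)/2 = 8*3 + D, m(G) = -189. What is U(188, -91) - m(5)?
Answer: 55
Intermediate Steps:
U(g, D) = 48 + 2*D (U(g, D) = 2*(8*3 + D) = 2*(24 + D) = 48 + 2*D)
U(188, -91) - m(5) = (48 + 2*(-91)) - 1*(-189) = (48 - 182) + 189 = -134 + 189 = 55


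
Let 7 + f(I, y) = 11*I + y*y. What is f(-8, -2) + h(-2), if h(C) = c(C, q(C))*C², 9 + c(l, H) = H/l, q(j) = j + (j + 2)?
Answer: -123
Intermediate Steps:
q(j) = 2 + 2*j (q(j) = j + (2 + j) = 2 + 2*j)
c(l, H) = -9 + H/l
f(I, y) = -7 + y² + 11*I (f(I, y) = -7 + (11*I + y*y) = -7 + (11*I + y²) = -7 + (y² + 11*I) = -7 + y² + 11*I)
h(C) = C²*(-9 + (2 + 2*C)/C) (h(C) = (-9 + (2 + 2*C)/C)*C² = C²*(-9 + (2 + 2*C)/C))
f(-8, -2) + h(-2) = (-7 + (-2)² + 11*(-8)) - 2*(2 - 7*(-2)) = (-7 + 4 - 88) - 2*(2 + 14) = -91 - 2*16 = -91 - 32 = -123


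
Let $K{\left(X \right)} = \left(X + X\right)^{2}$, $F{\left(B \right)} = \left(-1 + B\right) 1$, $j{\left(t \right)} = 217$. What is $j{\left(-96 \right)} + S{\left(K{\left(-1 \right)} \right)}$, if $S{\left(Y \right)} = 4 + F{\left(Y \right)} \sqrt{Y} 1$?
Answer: $227$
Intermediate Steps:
$F{\left(B \right)} = -1 + B$
$K{\left(X \right)} = 4 X^{2}$ ($K{\left(X \right)} = \left(2 X\right)^{2} = 4 X^{2}$)
$S{\left(Y \right)} = 4 + \sqrt{Y} \left(-1 + Y\right)$ ($S{\left(Y \right)} = 4 + \left(-1 + Y\right) \sqrt{Y} 1 = 4 + \sqrt{Y} \left(-1 + Y\right) 1 = 4 + \sqrt{Y} \left(-1 + Y\right)$)
$j{\left(-96 \right)} + S{\left(K{\left(-1 \right)} \right)} = 217 + \left(4 + \sqrt{4 \left(-1\right)^{2}} \left(-1 + 4 \left(-1\right)^{2}\right)\right) = 217 + \left(4 + \sqrt{4 \cdot 1} \left(-1 + 4 \cdot 1\right)\right) = 217 + \left(4 + \sqrt{4} \left(-1 + 4\right)\right) = 217 + \left(4 + 2 \cdot 3\right) = 217 + \left(4 + 6\right) = 217 + 10 = 227$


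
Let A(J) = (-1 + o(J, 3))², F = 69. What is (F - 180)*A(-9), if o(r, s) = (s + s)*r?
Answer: -335775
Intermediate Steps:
o(r, s) = 2*r*s (o(r, s) = (2*s)*r = 2*r*s)
A(J) = (-1 + 6*J)² (A(J) = (-1 + 2*J*3)² = (-1 + 6*J)²)
(F - 180)*A(-9) = (69 - 180)*(-1 + 6*(-9))² = -111*(-1 - 54)² = -111*(-55)² = -111*3025 = -335775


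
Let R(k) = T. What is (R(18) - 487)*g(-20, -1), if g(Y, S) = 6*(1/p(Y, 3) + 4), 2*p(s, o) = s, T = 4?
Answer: -56511/5 ≈ -11302.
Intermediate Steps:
p(s, o) = s/2
R(k) = 4
g(Y, S) = 24 + 12/Y (g(Y, S) = 6*(1/(Y/2) + 4) = 6*(2/Y + 4) = 6*(4 + 2/Y) = 24 + 12/Y)
(R(18) - 487)*g(-20, -1) = (4 - 487)*(24 + 12/(-20)) = -483*(24 + 12*(-1/20)) = -483*(24 - ⅗) = -483*117/5 = -56511/5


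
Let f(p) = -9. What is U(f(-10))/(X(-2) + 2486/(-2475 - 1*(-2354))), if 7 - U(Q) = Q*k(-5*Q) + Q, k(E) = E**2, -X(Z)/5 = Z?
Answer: -6919/4 ≈ -1729.8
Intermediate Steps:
X(Z) = -5*Z
U(Q) = 7 - Q - 25*Q**3 (U(Q) = 7 - (Q*(-5*Q)**2 + Q) = 7 - (Q*(25*Q**2) + Q) = 7 - (25*Q**3 + Q) = 7 - (Q + 25*Q**3) = 7 + (-Q - 25*Q**3) = 7 - Q - 25*Q**3)
U(f(-10))/(X(-2) + 2486/(-2475 - 1*(-2354))) = (7 - 1*(-9) - 25*(-9)**3)/(-5*(-2) + 2486/(-2475 - 1*(-2354))) = (7 + 9 - 25*(-729))/(10 + 2486/(-2475 + 2354)) = (7 + 9 + 18225)/(10 + 2486/(-121)) = 18241/(10 + 2486*(-1/121)) = 18241/(10 - 226/11) = 18241/(-116/11) = 18241*(-11/116) = -6919/4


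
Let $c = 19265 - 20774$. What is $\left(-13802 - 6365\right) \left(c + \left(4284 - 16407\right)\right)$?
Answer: $274916544$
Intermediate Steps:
$c = -1509$
$\left(-13802 - 6365\right) \left(c + \left(4284 - 16407\right)\right) = \left(-13802 - 6365\right) \left(-1509 + \left(4284 - 16407\right)\right) = - 20167 \left(-1509 - 12123\right) = \left(-20167\right) \left(-13632\right) = 274916544$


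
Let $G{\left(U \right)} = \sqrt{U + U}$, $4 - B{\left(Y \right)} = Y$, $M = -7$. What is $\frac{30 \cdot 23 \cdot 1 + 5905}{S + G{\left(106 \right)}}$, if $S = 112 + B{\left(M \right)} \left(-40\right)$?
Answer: $- \frac{540790}{26843} - \frac{6595 \sqrt{53}}{53686} \approx -21.041$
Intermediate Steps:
$B{\left(Y \right)} = 4 - Y$
$G{\left(U \right)} = \sqrt{2} \sqrt{U}$ ($G{\left(U \right)} = \sqrt{2 U} = \sqrt{2} \sqrt{U}$)
$S = -328$ ($S = 112 + \left(4 - -7\right) \left(-40\right) = 112 + \left(4 + 7\right) \left(-40\right) = 112 + 11 \left(-40\right) = 112 - 440 = -328$)
$\frac{30 \cdot 23 \cdot 1 + 5905}{S + G{\left(106 \right)}} = \frac{30 \cdot 23 \cdot 1 + 5905}{-328 + \sqrt{2} \sqrt{106}} = \frac{690 \cdot 1 + 5905}{-328 + 2 \sqrt{53}} = \frac{690 + 5905}{-328 + 2 \sqrt{53}} = \frac{6595}{-328 + 2 \sqrt{53}}$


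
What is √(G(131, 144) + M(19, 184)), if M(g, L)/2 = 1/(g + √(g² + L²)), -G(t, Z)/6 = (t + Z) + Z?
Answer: √(-47764 - 2514*√34217)/√(19 + √34217) ≈ 50.14*I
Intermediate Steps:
G(t, Z) = -12*Z - 6*t (G(t, Z) = -6*((t + Z) + Z) = -6*((Z + t) + Z) = -6*(t + 2*Z) = -12*Z - 6*t)
M(g, L) = 2/(g + √(L² + g²)) (M(g, L) = 2/(g + √(g² + L²)) = 2/(g + √(L² + g²)))
√(G(131, 144) + M(19, 184)) = √((-12*144 - 6*131) + 2/(19 + √(184² + 19²))) = √((-1728 - 786) + 2/(19 + √(33856 + 361))) = √(-2514 + 2/(19 + √34217))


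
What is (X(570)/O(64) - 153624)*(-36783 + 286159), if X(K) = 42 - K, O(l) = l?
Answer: -38312195976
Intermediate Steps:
(X(570)/O(64) - 153624)*(-36783 + 286159) = ((42 - 1*570)/64 - 153624)*(-36783 + 286159) = ((42 - 570)*(1/64) - 153624)*249376 = (-528*1/64 - 153624)*249376 = (-33/4 - 153624)*249376 = -614529/4*249376 = -38312195976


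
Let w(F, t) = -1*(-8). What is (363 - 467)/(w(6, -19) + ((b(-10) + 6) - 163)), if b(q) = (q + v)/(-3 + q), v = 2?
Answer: 1352/1929 ≈ 0.70088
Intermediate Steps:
w(F, t) = 8
b(q) = (2 + q)/(-3 + q) (b(q) = (q + 2)/(-3 + q) = (2 + q)/(-3 + q))
(363 - 467)/(w(6, -19) + ((b(-10) + 6) - 163)) = (363 - 467)/(8 + (((2 - 10)/(-3 - 10) + 6) - 163)) = -104/(8 + ((-8/(-13) + 6) - 163)) = -104/(8 + ((-1/13*(-8) + 6) - 163)) = -104/(8 + ((8/13 + 6) - 163)) = -104/(8 + (86/13 - 163)) = -104/(8 - 2033/13) = -104/(-1929/13) = -104*(-13/1929) = 1352/1929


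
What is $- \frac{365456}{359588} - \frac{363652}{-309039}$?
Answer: $\frac{4456184648}{27781678983} \approx 0.1604$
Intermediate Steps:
$- \frac{365456}{359588} - \frac{363652}{-309039} = \left(-365456\right) \frac{1}{359588} - - \frac{363652}{309039} = - \frac{91364}{89897} + \frac{363652}{309039} = \frac{4456184648}{27781678983}$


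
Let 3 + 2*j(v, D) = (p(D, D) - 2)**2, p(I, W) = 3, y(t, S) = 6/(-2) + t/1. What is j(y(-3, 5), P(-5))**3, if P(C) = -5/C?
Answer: -1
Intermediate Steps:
y(t, S) = -3 + t (y(t, S) = 6*(-1/2) + t*1 = -3 + t)
j(v, D) = -1 (j(v, D) = -3/2 + (3 - 2)**2/2 = -3/2 + (1/2)*1**2 = -3/2 + (1/2)*1 = -3/2 + 1/2 = -1)
j(y(-3, 5), P(-5))**3 = (-1)**3 = -1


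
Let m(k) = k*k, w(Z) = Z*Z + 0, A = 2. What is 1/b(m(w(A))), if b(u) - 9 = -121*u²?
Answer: -1/30967 ≈ -3.2292e-5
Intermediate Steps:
w(Z) = Z² (w(Z) = Z² + 0 = Z²)
m(k) = k²
b(u) = 9 - 121*u²
1/b(m(w(A))) = 1/(9 - 121*((2²)²)²) = 1/(9 - 121*(4²)²) = 1/(9 - 121*16²) = 1/(9 - 121*256) = 1/(9 - 30976) = 1/(-30967) = -1/30967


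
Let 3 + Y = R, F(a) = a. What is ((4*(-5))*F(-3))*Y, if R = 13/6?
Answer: -50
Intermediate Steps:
R = 13/6 (R = 13*(⅙) = 13/6 ≈ 2.1667)
Y = -⅚ (Y = -3 + 13/6 = -⅚ ≈ -0.83333)
((4*(-5))*F(-3))*Y = ((4*(-5))*(-3))*(-⅚) = -20*(-3)*(-⅚) = 60*(-⅚) = -50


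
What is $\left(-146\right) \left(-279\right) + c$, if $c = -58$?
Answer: $40676$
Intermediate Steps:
$\left(-146\right) \left(-279\right) + c = \left(-146\right) \left(-279\right) - 58 = 40734 - 58 = 40676$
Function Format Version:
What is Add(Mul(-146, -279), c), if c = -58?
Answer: 40676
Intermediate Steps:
Add(Mul(-146, -279), c) = Add(Mul(-146, -279), -58) = Add(40734, -58) = 40676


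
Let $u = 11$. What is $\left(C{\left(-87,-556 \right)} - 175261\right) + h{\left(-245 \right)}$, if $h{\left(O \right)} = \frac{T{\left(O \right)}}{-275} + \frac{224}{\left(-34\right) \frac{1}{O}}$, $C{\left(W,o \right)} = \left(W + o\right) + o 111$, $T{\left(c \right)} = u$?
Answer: $- \frac{100302517}{425} \approx -2.3601 \cdot 10^{5}$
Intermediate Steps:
$T{\left(c \right)} = 11$
$C{\left(W,o \right)} = W + 112 o$ ($C{\left(W,o \right)} = \left(W + o\right) + 111 o = W + 112 o$)
$h{\left(O \right)} = - \frac{1}{25} - \frac{112 O}{17}$ ($h{\left(O \right)} = \frac{11}{-275} + \frac{224}{\left(-34\right) \frac{1}{O}} = 11 \left(- \frac{1}{275}\right) + 224 \left(- \frac{O}{34}\right) = - \frac{1}{25} - \frac{112 O}{17}$)
$\left(C{\left(-87,-556 \right)} - 175261\right) + h{\left(-245 \right)} = \left(\left(-87 + 112 \left(-556\right)\right) - 175261\right) - - \frac{685983}{425} = \left(\left(-87 - 62272\right) - 175261\right) + \left(- \frac{1}{25} + \frac{27440}{17}\right) = \left(-62359 - 175261\right) + \frac{685983}{425} = -237620 + \frac{685983}{425} = - \frac{100302517}{425}$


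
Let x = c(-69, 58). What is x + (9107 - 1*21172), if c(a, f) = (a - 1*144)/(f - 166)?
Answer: -434269/36 ≈ -12063.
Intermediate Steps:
c(a, f) = (-144 + a)/(-166 + f) (c(a, f) = (a - 144)/(-166 + f) = (-144 + a)/(-166 + f))
x = 71/36 (x = (-144 - 69)/(-166 + 58) = -213/(-108) = -1/108*(-213) = 71/36 ≈ 1.9722)
x + (9107 - 1*21172) = 71/36 + (9107 - 1*21172) = 71/36 + (9107 - 21172) = 71/36 - 12065 = -434269/36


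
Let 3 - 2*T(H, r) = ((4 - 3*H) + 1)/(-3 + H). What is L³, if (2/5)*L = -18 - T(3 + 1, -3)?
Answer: -1520875/8 ≈ -1.9011e+5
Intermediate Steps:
T(H, r) = 3/2 - (5 - 3*H)/(2*(-3 + H)) (T(H, r) = 3/2 - ((4 - 3*H) + 1)/(2*(-3 + H)) = 3/2 - (5 - 3*H)/(2*(-3 + H)))
L = -115/2 (L = 5*(-18 - (-7 + 3*(3 + 1))/(-3 + (3 + 1)))/2 = 5*(-18 - (-7 + 3*4)/(-3 + 4))/2 = 5*(-18 - (-7 + 12)/1)/2 = 5*(-18 - 5)/2 = (5/2)*(-23) = -115/2 ≈ -57.500)
L³ = (-115/2)³ = -1520875/8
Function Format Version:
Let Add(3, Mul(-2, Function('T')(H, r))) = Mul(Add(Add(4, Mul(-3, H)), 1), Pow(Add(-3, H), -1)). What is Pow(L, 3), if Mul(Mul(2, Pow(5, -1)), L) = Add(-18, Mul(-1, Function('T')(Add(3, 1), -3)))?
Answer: Rational(-1520875, 8) ≈ -1.9011e+5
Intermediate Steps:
Function('T')(H, r) = Add(Rational(3, 2), Mul(Rational(-1, 2), Pow(Add(-3, H), -1), Add(5, Mul(-3, H)))) (Function('T')(H, r) = Add(Rational(3, 2), Mul(Rational(-1, 2), Mul(Add(Add(4, Mul(-3, H)), 1), Pow(Add(-3, H), -1)))) = Add(Rational(3, 2), Mul(Rational(-1, 2), Mul(Add(5, Mul(-3, H)), Pow(Add(-3, H), -1)))) = Add(Rational(3, 2), Mul(Rational(-1, 2), Mul(Pow(Add(-3, H), -1), Add(5, Mul(-3, H))))) = Add(Rational(3, 2), Mul(Rational(-1, 2), Pow(Add(-3, H), -1), Add(5, Mul(-3, H)))))
L = Rational(-115, 2) (L = Mul(Rational(5, 2), Add(-18, Mul(-1, Mul(Pow(Add(-3, Add(3, 1)), -1), Add(-7, Mul(3, Add(3, 1))))))) = Mul(Rational(5, 2), Add(-18, Mul(-1, Mul(Pow(Add(-3, 4), -1), Add(-7, Mul(3, 4)))))) = Mul(Rational(5, 2), Add(-18, Mul(-1, Mul(Pow(1, -1), Add(-7, 12))))) = Mul(Rational(5, 2), Add(-18, Mul(-1, Mul(1, 5)))) = Mul(Rational(5, 2), Add(-18, Mul(-1, 5))) = Mul(Rational(5, 2), Add(-18, -5)) = Mul(Rational(5, 2), -23) = Rational(-115, 2) ≈ -57.500)
Pow(L, 3) = Pow(Rational(-115, 2), 3) = Rational(-1520875, 8)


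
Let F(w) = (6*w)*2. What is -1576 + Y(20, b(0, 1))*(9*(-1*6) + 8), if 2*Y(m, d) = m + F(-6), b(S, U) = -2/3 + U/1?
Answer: -380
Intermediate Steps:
b(S, U) = -⅔ + U (b(S, U) = -2*⅓ + U*1 = -⅔ + U)
F(w) = 12*w
Y(m, d) = -36 + m/2 (Y(m, d) = (m + 12*(-6))/2 = (m - 72)/2 = (-72 + m)/2 = -36 + m/2)
-1576 + Y(20, b(0, 1))*(9*(-1*6) + 8) = -1576 + (-36 + (½)*20)*(9*(-1*6) + 8) = -1576 + (-36 + 10)*(9*(-6) + 8) = -1576 - 26*(-54 + 8) = -1576 - 26*(-46) = -1576 + 1196 = -380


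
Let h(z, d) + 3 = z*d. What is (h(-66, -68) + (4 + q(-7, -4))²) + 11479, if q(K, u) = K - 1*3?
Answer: 16000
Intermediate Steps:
q(K, u) = -3 + K (q(K, u) = K - 3 = -3 + K)
h(z, d) = -3 + d*z (h(z, d) = -3 + z*d = -3 + d*z)
(h(-66, -68) + (4 + q(-7, -4))²) + 11479 = ((-3 - 68*(-66)) + (4 + (-3 - 7))²) + 11479 = ((-3 + 4488) + (4 - 10)²) + 11479 = (4485 + (-6)²) + 11479 = (4485 + 36) + 11479 = 4521 + 11479 = 16000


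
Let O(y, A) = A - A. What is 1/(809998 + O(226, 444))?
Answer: 1/809998 ≈ 1.2346e-6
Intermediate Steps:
O(y, A) = 0
1/(809998 + O(226, 444)) = 1/(809998 + 0) = 1/809998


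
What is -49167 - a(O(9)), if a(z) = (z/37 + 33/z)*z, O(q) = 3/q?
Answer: -16383601/333 ≈ -49200.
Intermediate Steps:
a(z) = z*(33/z + z/37) (a(z) = (z*(1/37) + 33/z)*z = (z/37 + 33/z)*z = (33/z + z/37)*z = z*(33/z + z/37))
-49167 - a(O(9)) = -49167 - (33 + (3/9)²/37) = -49167 - (33 + (3*(⅑))²/37) = -49167 - (33 + (⅓)²/37) = -49167 - (33 + (1/37)*(⅑)) = -49167 - (33 + 1/333) = -49167 - 1*10990/333 = -49167 - 10990/333 = -16383601/333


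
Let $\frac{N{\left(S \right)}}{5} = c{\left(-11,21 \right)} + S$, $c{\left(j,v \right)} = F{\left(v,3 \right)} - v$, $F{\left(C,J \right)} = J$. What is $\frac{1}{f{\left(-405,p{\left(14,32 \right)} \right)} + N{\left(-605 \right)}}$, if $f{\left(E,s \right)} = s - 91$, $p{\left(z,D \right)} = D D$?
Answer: $- \frac{1}{2182} \approx -0.00045829$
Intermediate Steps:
$p{\left(z,D \right)} = D^{2}$
$c{\left(j,v \right)} = 3 - v$
$f{\left(E,s \right)} = -91 + s$
$N{\left(S \right)} = -90 + 5 S$ ($N{\left(S \right)} = 5 \left(\left(3 - 21\right) + S\right) = 5 \left(-18 + S\right) = -90 + 5 S$)
$\frac{1}{f{\left(-405,p{\left(14,32 \right)} \right)} + N{\left(-605 \right)}} = \frac{1}{\left(-91 + 32^{2}\right) + \left(-90 + 5 \left(-605\right)\right)} = \frac{1}{\left(-91 + 1024\right) - 3115} = \frac{1}{933 - 3115} = \frac{1}{-2182} = - \frac{1}{2182}$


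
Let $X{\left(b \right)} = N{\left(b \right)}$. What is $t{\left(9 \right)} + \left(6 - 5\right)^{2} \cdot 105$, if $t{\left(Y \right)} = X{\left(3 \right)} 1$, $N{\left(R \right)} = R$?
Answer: $108$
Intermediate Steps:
$X{\left(b \right)} = b$
$t{\left(Y \right)} = 3$ ($t{\left(Y \right)} = 3 \cdot 1 = 3$)
$t{\left(9 \right)} + \left(6 - 5\right)^{2} \cdot 105 = 3 + \left(6 - 5\right)^{2} \cdot 105 = 3 + 1^{2} \cdot 105 = 3 + 1 \cdot 105 = 3 + 105 = 108$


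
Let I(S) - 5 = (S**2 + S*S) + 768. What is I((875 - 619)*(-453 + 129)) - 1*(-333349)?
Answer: 13759748394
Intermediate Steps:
I(S) = 773 + 2*S**2 (I(S) = 5 + ((S**2 + S*S) + 768) = 5 + ((S**2 + S**2) + 768) = 5 + (2*S**2 + 768) = 5 + (768 + 2*S**2) = 773 + 2*S**2)
I((875 - 619)*(-453 + 129)) - 1*(-333349) = (773 + 2*((875 - 619)*(-453 + 129))**2) - 1*(-333349) = (773 + 2*(256*(-324))**2) + 333349 = (773 + 2*(-82944)**2) + 333349 = (773 + 2*6879707136) + 333349 = (773 + 13759414272) + 333349 = 13759415045 + 333349 = 13759748394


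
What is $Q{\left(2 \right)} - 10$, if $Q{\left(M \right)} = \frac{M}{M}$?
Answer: $-9$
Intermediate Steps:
$Q{\left(M \right)} = 1$
$Q{\left(2 \right)} - 10 = 1 - 10 = -9$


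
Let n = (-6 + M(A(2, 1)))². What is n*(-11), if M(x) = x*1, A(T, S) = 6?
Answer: 0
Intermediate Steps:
M(x) = x
n = 0 (n = (-6 + 6)² = 0² = 0)
n*(-11) = 0*(-11) = 0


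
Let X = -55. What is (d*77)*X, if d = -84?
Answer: 355740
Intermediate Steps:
(d*77)*X = -84*77*(-55) = -6468*(-55) = 355740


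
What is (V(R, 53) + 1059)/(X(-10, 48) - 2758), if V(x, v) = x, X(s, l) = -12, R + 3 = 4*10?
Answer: -548/1385 ≈ -0.39567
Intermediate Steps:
R = 37 (R = -3 + 4*10 = -3 + 40 = 37)
(V(R, 53) + 1059)/(X(-10, 48) - 2758) = (37 + 1059)/(-12 - 2758) = 1096/(-2770) = 1096*(-1/2770) = -548/1385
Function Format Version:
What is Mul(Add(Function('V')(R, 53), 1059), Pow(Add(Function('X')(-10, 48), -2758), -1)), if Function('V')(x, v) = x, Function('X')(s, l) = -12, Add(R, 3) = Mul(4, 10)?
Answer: Rational(-548, 1385) ≈ -0.39567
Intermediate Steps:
R = 37 (R = Add(-3, Mul(4, 10)) = Add(-3, 40) = 37)
Mul(Add(Function('V')(R, 53), 1059), Pow(Add(Function('X')(-10, 48), -2758), -1)) = Mul(Add(37, 1059), Pow(Add(-12, -2758), -1)) = Mul(1096, Pow(-2770, -1)) = Mul(1096, Rational(-1, 2770)) = Rational(-548, 1385)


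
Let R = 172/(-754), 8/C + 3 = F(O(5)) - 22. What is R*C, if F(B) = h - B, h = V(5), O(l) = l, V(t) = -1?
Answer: 688/11687 ≈ 0.058869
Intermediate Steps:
h = -1
F(B) = -1 - B
C = -8/31 (C = 8/(-3 + ((-1 - 1*5) - 22)) = 8/(-3 + ((-1 - 5) - 22)) = 8/(-3 + (-6 - 22)) = 8/(-3 - 28) = 8/(-31) = 8*(-1/31) = -8/31 ≈ -0.25806)
R = -86/377 (R = 172*(-1/754) = -86/377 ≈ -0.22812)
R*C = -86/377*(-8/31) = 688/11687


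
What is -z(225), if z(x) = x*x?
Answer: -50625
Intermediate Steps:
z(x) = x²
-z(225) = -1*225² = -1*50625 = -50625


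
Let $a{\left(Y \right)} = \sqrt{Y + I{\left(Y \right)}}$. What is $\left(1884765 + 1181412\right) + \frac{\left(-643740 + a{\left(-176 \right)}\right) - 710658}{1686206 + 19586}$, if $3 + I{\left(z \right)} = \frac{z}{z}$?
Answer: $\frac{2615129421393}{852896} + \frac{i \sqrt{178}}{1705792} \approx 3.0662 \cdot 10^{6} + 7.8214 \cdot 10^{-6} i$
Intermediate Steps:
$I{\left(z \right)} = -2$ ($I{\left(z \right)} = -3 + \frac{z}{z} = -3 + 1 = -2$)
$a{\left(Y \right)} = \sqrt{-2 + Y}$ ($a{\left(Y \right)} = \sqrt{Y - 2} = \sqrt{-2 + Y}$)
$\left(1884765 + 1181412\right) + \frac{\left(-643740 + a{\left(-176 \right)}\right) - 710658}{1686206 + 19586} = \left(1884765 + 1181412\right) + \frac{\left(-643740 + \sqrt{-2 - 176}\right) - 710658}{1686206 + 19586} = 3066177 + \frac{\left(-643740 + \sqrt{-178}\right) - 710658}{1705792} = 3066177 + \left(\left(-643740 + i \sqrt{178}\right) - 710658\right) \frac{1}{1705792} = 3066177 + \left(-1354398 + i \sqrt{178}\right) \frac{1}{1705792} = 3066177 - \left(\frac{677199}{852896} - \frac{i \sqrt{178}}{1705792}\right) = \frac{2615129421393}{852896} + \frac{i \sqrt{178}}{1705792}$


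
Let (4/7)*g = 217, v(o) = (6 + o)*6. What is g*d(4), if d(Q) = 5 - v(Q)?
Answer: -83545/4 ≈ -20886.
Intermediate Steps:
v(o) = 36 + 6*o
g = 1519/4 (g = (7/4)*217 = 1519/4 ≈ 379.75)
d(Q) = -31 - 6*Q (d(Q) = 5 - (36 + 6*Q) = 5 + (-36 - 6*Q) = -31 - 6*Q)
g*d(4) = 1519*(-31 - 6*4)/4 = 1519*(-31 - 24)/4 = (1519/4)*(-55) = -83545/4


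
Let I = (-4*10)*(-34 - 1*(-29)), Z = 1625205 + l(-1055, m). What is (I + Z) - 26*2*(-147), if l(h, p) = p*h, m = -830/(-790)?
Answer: 128923306/79 ≈ 1.6319e+6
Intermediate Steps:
m = 83/79 (m = -830*(-1/790) = 83/79 ≈ 1.0506)
l(h, p) = h*p
Z = 128303630/79 (Z = 1625205 - 1055*83/79 = 1625205 - 87565/79 = 128303630/79 ≈ 1.6241e+6)
I = 200 (I = -40*(-34 + 29) = -40*(-5) = 200)
(I + Z) - 26*2*(-147) = (200 + 128303630/79) - 26*2*(-147) = 128319430/79 - 52*(-147) = 128319430/79 + 7644 = 128923306/79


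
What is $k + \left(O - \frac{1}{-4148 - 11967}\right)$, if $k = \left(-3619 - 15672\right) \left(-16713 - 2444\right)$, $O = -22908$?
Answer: $\frac{5955052963586}{16115} \approx 3.6953 \cdot 10^{8}$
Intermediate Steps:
$k = 369557687$ ($k = \left(-19291\right) \left(-19157\right) = 369557687$)
$k + \left(O - \frac{1}{-4148 - 11967}\right) = 369557687 - \left(22908 + \frac{1}{-4148 - 11967}\right) = 369557687 - \frac{369162419}{16115} = \frac{5955052963586}{16115}$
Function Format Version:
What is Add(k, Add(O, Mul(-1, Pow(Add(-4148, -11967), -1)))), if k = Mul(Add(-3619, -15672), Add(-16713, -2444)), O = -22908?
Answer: Rational(5955052963586, 16115) ≈ 3.6953e+8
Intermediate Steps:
k = 369557687 (k = Mul(-19291, -19157) = 369557687)
Add(k, Add(O, Mul(-1, Pow(Add(-4148, -11967), -1)))) = Add(369557687, Add(-22908, Mul(-1, Pow(Add(-4148, -11967), -1)))) = Add(369557687, Add(-22908, Mul(-1, Pow(-16115, -1)))) = Add(369557687, Add(-22908, Mul(-1, Rational(-1, 16115)))) = Add(369557687, Add(-22908, Rational(1, 16115))) = Add(369557687, Rational(-369162419, 16115)) = Rational(5955052963586, 16115)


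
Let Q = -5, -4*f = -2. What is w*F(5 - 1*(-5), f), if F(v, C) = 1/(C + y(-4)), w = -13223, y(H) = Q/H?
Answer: -7556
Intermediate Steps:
f = ½ (f = -¼*(-2) = ½ ≈ 0.50000)
y(H) = -5/H
F(v, C) = 1/(5/4 + C) (F(v, C) = 1/(C - 5/(-4)) = 1/(C - 5*(-¼)) = 1/(C + 5/4) = 1/(5/4 + C))
w*F(5 - 1*(-5), f) = -52892/(5 + 4*(½)) = -52892/(5 + 2) = -52892/7 = -13223*4/7 = -7556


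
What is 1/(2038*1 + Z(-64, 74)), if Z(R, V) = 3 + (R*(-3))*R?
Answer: -1/10247 ≈ -9.7590e-5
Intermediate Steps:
Z(R, V) = 3 - 3*R**2 (Z(R, V) = 3 + (-3*R)*R = 3 - 3*R**2)
1/(2038*1 + Z(-64, 74)) = 1/(2038*1 + (3 - 3*(-64)**2)) = 1/(2038 + (3 - 3*4096)) = 1/(2038 + (3 - 12288)) = 1/(2038 - 12285) = 1/(-10247) = -1/10247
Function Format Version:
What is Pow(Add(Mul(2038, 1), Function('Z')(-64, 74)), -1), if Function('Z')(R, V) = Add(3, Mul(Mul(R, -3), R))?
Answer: Rational(-1, 10247) ≈ -9.7590e-5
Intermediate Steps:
Function('Z')(R, V) = Add(3, Mul(-3, Pow(R, 2))) (Function('Z')(R, V) = Add(3, Mul(Mul(-3, R), R)) = Add(3, Mul(-3, Pow(R, 2))))
Pow(Add(Mul(2038, 1), Function('Z')(-64, 74)), -1) = Pow(Add(Mul(2038, 1), Add(3, Mul(-3, Pow(-64, 2)))), -1) = Pow(Add(2038, Add(3, Mul(-3, 4096))), -1) = Pow(Add(2038, Add(3, -12288)), -1) = Pow(Add(2038, -12285), -1) = Pow(-10247, -1) = Rational(-1, 10247)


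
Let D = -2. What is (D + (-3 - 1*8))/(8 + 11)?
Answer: -13/19 ≈ -0.68421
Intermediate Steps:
(D + (-3 - 1*8))/(8 + 11) = (-2 + (-3 - 1*8))/(8 + 11) = (-2 + (-3 - 8))/19 = (-2 - 11)/19 = (1/19)*(-13) = -13/19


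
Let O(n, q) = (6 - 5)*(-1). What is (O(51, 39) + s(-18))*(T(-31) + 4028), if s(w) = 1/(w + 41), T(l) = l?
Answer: -87934/23 ≈ -3823.2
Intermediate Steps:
O(n, q) = -1 (O(n, q) = 1*(-1) = -1)
s(w) = 1/(41 + w)
(O(51, 39) + s(-18))*(T(-31) + 4028) = (-1 + 1/(41 - 18))*(-31 + 4028) = (-1 + 1/23)*3997 = -22/23*3997 = -87934/23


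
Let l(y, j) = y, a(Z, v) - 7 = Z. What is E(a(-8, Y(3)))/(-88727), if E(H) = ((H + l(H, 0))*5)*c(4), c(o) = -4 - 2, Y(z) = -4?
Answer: -60/88727 ≈ -0.00067623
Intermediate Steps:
c(o) = -6
a(Z, v) = 7 + Z
E(H) = -60*H (E(H) = ((H + H)*5)*(-6) = ((2*H)*5)*(-6) = (10*H)*(-6) = -60*H)
E(a(-8, Y(3)))/(-88727) = -60*(7 - 8)/(-88727) = -60*(-1)*(-1/88727) = 60*(-1/88727) = -60/88727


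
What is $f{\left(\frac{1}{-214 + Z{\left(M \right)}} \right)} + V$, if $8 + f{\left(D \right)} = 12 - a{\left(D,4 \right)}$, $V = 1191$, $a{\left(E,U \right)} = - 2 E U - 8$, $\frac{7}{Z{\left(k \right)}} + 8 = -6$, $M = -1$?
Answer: $\frac{516071}{429} \approx 1203.0$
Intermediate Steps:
$Z{\left(k \right)} = - \frac{1}{2}$ ($Z{\left(k \right)} = \frac{7}{-8 - 6} = \frac{7}{-14} = 7 \left(- \frac{1}{14}\right) = - \frac{1}{2}$)
$a{\left(E,U \right)} = -8 - 2 E U$ ($a{\left(E,U \right)} = - 2 E U - 8 = -8 - 2 E U$)
$f{\left(D \right)} = 12 + 8 D$ ($f{\left(D \right)} = -8 - \left(-20 - 2 D 4\right) = -8 - \left(-20 - 8 D\right) = -8 + \left(12 + \left(8 + 8 D\right)\right) = -8 + \left(20 + 8 D\right) = 12 + 8 D$)
$f{\left(\frac{1}{-214 + Z{\left(M \right)}} \right)} + V = \left(12 + \frac{8}{-214 - \frac{1}{2}}\right) + 1191 = \left(12 + \frac{8}{- \frac{429}{2}}\right) + 1191 = \left(12 + 8 \left(- \frac{2}{429}\right)\right) + 1191 = \left(12 - \frac{16}{429}\right) + 1191 = \frac{5132}{429} + 1191 = \frac{516071}{429}$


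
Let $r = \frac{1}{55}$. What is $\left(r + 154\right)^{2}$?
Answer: $\frac{71757841}{3025} \approx 23722.0$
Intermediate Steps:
$r = \frac{1}{55} \approx 0.018182$
$\left(r + 154\right)^{2} = \left(\frac{1}{55} + 154\right)^{2} = \left(\frac{8471}{55}\right)^{2} = \frac{71757841}{3025}$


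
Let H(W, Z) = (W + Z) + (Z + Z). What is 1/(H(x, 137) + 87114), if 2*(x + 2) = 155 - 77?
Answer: 1/87562 ≈ 1.1420e-5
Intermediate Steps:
x = 37 (x = -2 + (155 - 77)/2 = -2 + (½)*78 = -2 + 39 = 37)
H(W, Z) = W + 3*Z (H(W, Z) = (W + Z) + 2*Z = W + 3*Z)
1/(H(x, 137) + 87114) = 1/((37 + 3*137) + 87114) = 1/((37 + 411) + 87114) = 1/(448 + 87114) = 1/87562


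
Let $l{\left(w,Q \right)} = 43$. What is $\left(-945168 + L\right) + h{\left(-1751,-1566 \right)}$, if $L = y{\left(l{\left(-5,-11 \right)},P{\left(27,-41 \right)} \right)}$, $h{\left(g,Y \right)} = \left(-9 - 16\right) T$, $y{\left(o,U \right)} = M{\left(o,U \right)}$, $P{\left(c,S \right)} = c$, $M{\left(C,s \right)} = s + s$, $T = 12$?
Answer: $-945414$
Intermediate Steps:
$M{\left(C,s \right)} = 2 s$
$y{\left(o,U \right)} = 2 U$
$h{\left(g,Y \right)} = -300$ ($h{\left(g,Y \right)} = \left(-9 - 16\right) 12 = \left(-25\right) 12 = -300$)
$L = 54$ ($L = 2 \cdot 27 = 54$)
$\left(-945168 + L\right) + h{\left(-1751,-1566 \right)} = \left(-945168 + 54\right) - 300 = -945114 - 300 = -945414$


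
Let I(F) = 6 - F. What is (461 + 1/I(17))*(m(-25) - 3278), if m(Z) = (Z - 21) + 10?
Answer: -16801980/11 ≈ -1.5275e+6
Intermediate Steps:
m(Z) = -11 + Z (m(Z) = (-21 + Z) + 10 = -11 + Z)
(461 + 1/I(17))*(m(-25) - 3278) = (461 + 1/(6 - 1*17))*((-11 - 25) - 3278) = (461 + 1/(6 - 17))*(-36 - 3278) = (461 + 1/(-11))*(-3314) = (461 - 1/11)*(-3314) = (5070/11)*(-3314) = -16801980/11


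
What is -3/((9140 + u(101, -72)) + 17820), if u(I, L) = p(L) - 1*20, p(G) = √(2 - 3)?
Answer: -80820/725763601 + 3*I/725763601 ≈ -0.00011136 + 4.1336e-9*I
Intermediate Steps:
p(G) = I (p(G) = √(-1) = I)
u(I, L) = -20 + I (u(I, L) = I - 1*20 = I - 20 = -20 + I)
-3/((9140 + u(101, -72)) + 17820) = -3/((9140 + (-20 + I)) + 17820) = -3/((9120 + I) + 17820) = -3/(26940 + I) = ((26940 - I)/725763601)*(-3) = -3*(26940 - I)/725763601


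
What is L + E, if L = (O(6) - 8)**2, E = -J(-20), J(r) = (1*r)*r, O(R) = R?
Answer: -396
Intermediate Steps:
J(r) = r**2 (J(r) = r*r = r**2)
E = -400 (E = -1*(-20)**2 = -1*400 = -400)
L = 4 (L = (6 - 8)**2 = (-2)**2 = 4)
L + E = 4 - 400 = -396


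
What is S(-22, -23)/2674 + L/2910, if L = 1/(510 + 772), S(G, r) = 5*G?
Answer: -205182763/4987838940 ≈ -0.041137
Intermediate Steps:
L = 1/1282 ≈ 0.00078003
S(-22, -23)/2674 + L/2910 = (5*(-22))/2674 + (1/1282)/2910 = -110*1/2674 + (1/1282)*(1/2910) = -55/1337 + 1/3730620 = -205182763/4987838940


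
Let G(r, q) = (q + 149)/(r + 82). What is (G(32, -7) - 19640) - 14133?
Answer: -1924990/57 ≈ -33772.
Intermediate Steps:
G(r, q) = (149 + q)/(82 + r)
(G(32, -7) - 19640) - 14133 = ((149 - 7)/(82 + 32) - 19640) - 14133 = (142/114 - 19640) - 14133 = ((1/114)*142 - 19640) - 14133 = (71/57 - 19640) - 14133 = -1119409/57 - 14133 = -1924990/57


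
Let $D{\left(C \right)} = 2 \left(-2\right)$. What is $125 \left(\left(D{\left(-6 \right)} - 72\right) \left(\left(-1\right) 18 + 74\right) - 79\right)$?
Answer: $-541875$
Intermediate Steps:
$D{\left(C \right)} = -4$
$125 \left(\left(D{\left(-6 \right)} - 72\right) \left(\left(-1\right) 18 + 74\right) - 79\right) = 125 \left(\left(-4 - 72\right) \left(\left(-1\right) 18 + 74\right) - 79\right) = 125 \left(- 76 \left(-18 + 74\right) - 79\right) = 125 \left(\left(-76\right) 56 - 79\right) = 125 \left(-4256 - 79\right) = 125 \left(-4335\right) = -541875$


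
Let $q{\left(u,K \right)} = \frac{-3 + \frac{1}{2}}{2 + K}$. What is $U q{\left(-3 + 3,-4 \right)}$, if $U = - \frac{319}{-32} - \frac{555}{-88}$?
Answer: $\frac{28645}{1408} \approx 20.344$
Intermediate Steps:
$q{\left(u,K \right)} = - \frac{5}{2 \left(2 + K\right)}$ ($q{\left(u,K \right)} = \frac{-3 + \frac{1}{2}}{2 + K} = - \frac{5}{2 \left(2 + K\right)}$)
$U = \frac{5729}{352}$ ($U = \left(-319\right) \left(- \frac{1}{32}\right) - - \frac{555}{88} = \frac{319}{32} + \frac{555}{88} = \frac{5729}{352} \approx 16.276$)
$U q{\left(-3 + 3,-4 \right)} = \frac{5729 \left(- \frac{5}{4 + 2 \left(-4\right)}\right)}{352} = \frac{5729 \left(- \frac{5}{4 - 8}\right)}{352} = \frac{5729 \left(- \frac{5}{-4}\right)}{352} = \frac{5729 \left(\left(-5\right) \left(- \frac{1}{4}\right)\right)}{352} = \frac{5729}{352} \cdot \frac{5}{4} = \frac{28645}{1408}$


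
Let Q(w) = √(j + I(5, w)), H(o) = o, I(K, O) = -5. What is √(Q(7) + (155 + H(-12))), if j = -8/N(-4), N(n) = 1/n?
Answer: √(143 + 3*√3) ≈ 12.174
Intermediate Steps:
j = 32 (j = -8/(1/(-4)) = -8/(-¼) = -8*(-4) = 32)
Q(w) = 3*√3 (Q(w) = √(32 - 5) = √27 = 3*√3)
√(Q(7) + (155 + H(-12))) = √(3*√3 + (155 - 12)) = √(3*√3 + 143) = √(143 + 3*√3)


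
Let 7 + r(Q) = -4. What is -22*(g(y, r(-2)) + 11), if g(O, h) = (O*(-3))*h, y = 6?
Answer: -4598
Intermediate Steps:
r(Q) = -11 (r(Q) = -7 - 4 = -11)
g(O, h) = -3*O*h (g(O, h) = (-3*O)*h = -3*O*h)
-22*(g(y, r(-2)) + 11) = -22*(-3*6*(-11) + 11) = -22*(198 + 11) = -22*209 = -4598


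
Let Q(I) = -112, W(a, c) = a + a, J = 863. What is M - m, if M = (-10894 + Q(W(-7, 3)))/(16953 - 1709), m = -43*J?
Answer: 282839295/7622 ≈ 37108.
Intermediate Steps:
W(a, c) = 2*a
m = -37109 (m = -43*863 = -37109)
M = -5503/7622 (M = (-10894 - 112)/(16953 - 1709) = -11006/15244 = -11006*1/15244 = -5503/7622 ≈ -0.72199)
M - m = -5503/7622 - 1*(-37109) = -5503/7622 + 37109 = 282839295/7622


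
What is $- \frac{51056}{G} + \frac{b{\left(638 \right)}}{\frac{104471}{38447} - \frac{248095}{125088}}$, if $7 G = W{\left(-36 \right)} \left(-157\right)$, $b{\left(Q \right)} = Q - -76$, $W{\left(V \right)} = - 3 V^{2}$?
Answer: $\frac{130924462769249233}{134656242911433} \approx 972.29$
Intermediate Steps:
$b{\left(Q \right)} = 76 + Q$ ($b{\left(Q \right)} = Q + 76 = 76 + Q$)
$G = \frac{610416}{7}$ ($G = \frac{- 3 \left(-36\right)^{2} \left(-157\right)}{7} = \frac{\left(-3\right) 1296 \left(-157\right)}{7} = \frac{\left(-3888\right) \left(-157\right)}{7} = \frac{1}{7} \cdot 610416 = \frac{610416}{7} \approx 87202.0$)
$- \frac{51056}{G} + \frac{b{\left(638 \right)}}{\frac{104471}{38447} - \frac{248095}{125088}} = - \frac{51056}{\frac{610416}{7}} + \frac{76 + 638}{\frac{104471}{38447} - \frac{248095}{125088}} = \left(-51056\right) \frac{7}{610416} + \frac{714}{104471 \cdot \frac{1}{38447} - \frac{248095}{125088}} = - \frac{22337}{38151} + \frac{714}{\frac{104471}{38447} - \frac{248095}{125088}} = - \frac{22337}{38151} + \frac{714}{\frac{3529559983}{4809258336}} = - \frac{22337}{38151} + 714 \cdot \frac{4809258336}{3529559983} = - \frac{22337}{38151} + \frac{3433810451904}{3529559983} = \frac{130924462769249233}{134656242911433}$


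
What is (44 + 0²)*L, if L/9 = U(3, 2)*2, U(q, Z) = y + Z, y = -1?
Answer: 792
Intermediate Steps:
U(q, Z) = -1 + Z
L = 18 (L = 9*((-1 + 2)*2) = 9*(1*2) = 9*2 = 18)
(44 + 0²)*L = (44 + 0²)*18 = (44 + 0)*18 = 44*18 = 792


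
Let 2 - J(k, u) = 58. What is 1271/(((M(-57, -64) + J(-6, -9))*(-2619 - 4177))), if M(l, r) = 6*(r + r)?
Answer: 1271/5599904 ≈ 0.00022697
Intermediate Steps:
M(l, r) = 12*r (M(l, r) = 6*(2*r) = 12*r)
J(k, u) = -56 (J(k, u) = 2 - 1*58 = 2 - 58 = -56)
1271/(((M(-57, -64) + J(-6, -9))*(-2619 - 4177))) = 1271/(((12*(-64) - 56)*(-2619 - 4177))) = 1271/(((-768 - 56)*(-6796))) = 1271/((-824*(-6796))) = 1271/5599904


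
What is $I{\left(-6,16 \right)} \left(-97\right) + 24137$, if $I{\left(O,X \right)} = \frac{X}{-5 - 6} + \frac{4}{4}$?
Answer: $\frac{265992}{11} \approx 24181.0$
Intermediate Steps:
$I{\left(O,X \right)} = 1 - \frac{X}{11}$ ($I{\left(O,X \right)} = \frac{X}{-5 - 6} + 4 \cdot \frac{1}{4} = \frac{X}{-11} + 1 = X \left(- \frac{1}{11}\right) + 1 = - \frac{X}{11} + 1 = 1 - \frac{X}{11}$)
$I{\left(-6,16 \right)} \left(-97\right) + 24137 = \left(1 - \frac{16}{11}\right) \left(-97\right) + 24137 = \left(- \frac{5}{11}\right) \left(-97\right) + 24137 = \frac{485}{11} + 24137 = \frac{265992}{11}$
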